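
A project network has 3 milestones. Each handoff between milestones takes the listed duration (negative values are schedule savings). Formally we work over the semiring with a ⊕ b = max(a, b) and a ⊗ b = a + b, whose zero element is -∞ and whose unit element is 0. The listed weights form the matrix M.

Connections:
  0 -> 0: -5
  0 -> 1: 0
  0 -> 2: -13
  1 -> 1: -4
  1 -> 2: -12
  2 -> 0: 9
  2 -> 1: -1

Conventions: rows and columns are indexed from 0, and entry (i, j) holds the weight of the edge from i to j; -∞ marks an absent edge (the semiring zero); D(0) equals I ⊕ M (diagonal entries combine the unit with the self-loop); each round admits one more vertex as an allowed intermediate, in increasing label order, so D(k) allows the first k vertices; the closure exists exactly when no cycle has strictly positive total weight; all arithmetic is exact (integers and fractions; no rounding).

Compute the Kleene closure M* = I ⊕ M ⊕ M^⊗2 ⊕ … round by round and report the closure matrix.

D(0):
  [0, 0, -13]
  [-∞, 0, -12]
  [9, -1, 0]
D(1):
  [0, 0, -13]
  [-∞, 0, -12]
  [9, 9, 0]
D(2):
  [0, 0, -12]
  [-∞, 0, -12]
  [9, 9, 0]
D(3):
  [0, 0, -12]
  [-3, 0, -12]
  [9, 9, 0]
Answer: M* = [[0, 0, -12], [-3, 0, -12], [9, 9, 0]]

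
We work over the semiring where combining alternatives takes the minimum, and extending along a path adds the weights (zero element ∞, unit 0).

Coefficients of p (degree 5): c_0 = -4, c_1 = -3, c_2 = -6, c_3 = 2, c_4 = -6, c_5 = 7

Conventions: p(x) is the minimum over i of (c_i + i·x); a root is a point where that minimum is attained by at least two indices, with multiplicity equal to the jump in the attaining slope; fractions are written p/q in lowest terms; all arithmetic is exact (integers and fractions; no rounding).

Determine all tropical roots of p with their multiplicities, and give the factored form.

hull edge (i=0, c=-4) to (i=2, c=-6): slope -1, span 2
hull edge (i=2, c=-6) to (i=4, c=-6): slope 0, span 2
hull edge (i=4, c=-6) to (i=5, c=7): slope 13, span 1
Factored form: p(x) = 7 ⊗ (x ⊕ (-13)) ⊗ (x ⊕ 0) ⊗ (x ⊕ 0) ⊗ (x ⊕ 1) ⊗ (x ⊕ 1)
Answer: roots = -13 (mult 1), 0 (mult 2), 1 (mult 2)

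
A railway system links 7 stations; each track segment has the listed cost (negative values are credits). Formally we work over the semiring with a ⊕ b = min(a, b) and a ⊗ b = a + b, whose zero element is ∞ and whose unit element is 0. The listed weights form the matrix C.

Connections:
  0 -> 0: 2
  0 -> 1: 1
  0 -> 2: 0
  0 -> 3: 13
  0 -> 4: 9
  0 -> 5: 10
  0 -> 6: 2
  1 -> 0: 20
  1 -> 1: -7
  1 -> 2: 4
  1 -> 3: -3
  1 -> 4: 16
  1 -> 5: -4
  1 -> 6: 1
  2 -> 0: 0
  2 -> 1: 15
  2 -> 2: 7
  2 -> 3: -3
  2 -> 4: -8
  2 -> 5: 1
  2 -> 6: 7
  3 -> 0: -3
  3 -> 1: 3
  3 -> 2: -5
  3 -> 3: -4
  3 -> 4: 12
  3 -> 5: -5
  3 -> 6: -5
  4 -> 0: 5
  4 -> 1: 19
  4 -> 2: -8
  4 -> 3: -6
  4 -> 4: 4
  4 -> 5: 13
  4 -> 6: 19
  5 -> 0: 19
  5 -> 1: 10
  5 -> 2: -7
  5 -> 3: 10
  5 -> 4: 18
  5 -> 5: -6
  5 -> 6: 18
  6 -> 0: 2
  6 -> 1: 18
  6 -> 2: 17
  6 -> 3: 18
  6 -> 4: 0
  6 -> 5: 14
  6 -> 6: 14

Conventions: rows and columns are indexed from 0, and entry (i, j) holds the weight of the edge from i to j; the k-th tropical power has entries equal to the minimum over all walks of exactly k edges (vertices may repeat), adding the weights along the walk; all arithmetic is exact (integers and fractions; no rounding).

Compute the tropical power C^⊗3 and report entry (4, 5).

C^⊗2:
  [0, -6, 1, -3, -8, -3, 2]
  [-6, -14, -11, -10, -4, -11, -8]
  [-6, 0, -16, -14, -4, -8, -8]
  [-7, -4, -12, -8, -13, -11, -9]
  [-9, -3, -11, -11, -16, -11, -11]
  [-7, 3, -13, -10, -15, -12, 0]
  [4, 3, -8, -6, 4, 8, 4]
C^⊗3:
  [-6, -13, -16, -14, -7, -10, -8]
  [-13, -21, -18, -17, -19, -18, -15]
  [-17, -11, -19, -19, -24, -19, -19]
  [-12, -11, -21, -19, -20, -17, -13]
  [-14, -10, -24, -22, -19, -17, -16]
  [-13, -7, -23, -21, -21, -18, -15]
  [-9, -4, -11, -11, -16, -11, -11]
Key observation: the optimum is the walk 4->3->5->5, with weight (-6) + (-5) + (-6) = -17.
Optimal value attained by: walk 4->3->5->5.
Answer: (C^⊗3)[4][5] = -17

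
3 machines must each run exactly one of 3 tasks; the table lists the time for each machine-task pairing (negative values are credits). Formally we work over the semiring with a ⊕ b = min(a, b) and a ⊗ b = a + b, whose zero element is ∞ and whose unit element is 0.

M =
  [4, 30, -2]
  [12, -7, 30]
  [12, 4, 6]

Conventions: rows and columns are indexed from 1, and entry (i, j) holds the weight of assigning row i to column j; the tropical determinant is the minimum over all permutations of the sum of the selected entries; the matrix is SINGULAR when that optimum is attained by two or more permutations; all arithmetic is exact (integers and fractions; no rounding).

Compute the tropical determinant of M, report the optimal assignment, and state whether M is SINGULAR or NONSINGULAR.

σ = (1, 2, 3): 4 + (-7) + 6 = 3
σ = (1, 3, 2): 4 + 30 + 4 = 38
σ = (2, 1, 3): 30 + 12 + 6 = 48
σ = (2, 3, 1): 30 + 30 + 12 = 72
σ = (3, 1, 2): (-2) + 12 + 4 = 14
σ = (3, 2, 1): (-2) + (-7) + 12 = 3
Optimal value attained by: σ = (1, 2, 3).
Answer: det⊕(M) = 3; verdict: SINGULAR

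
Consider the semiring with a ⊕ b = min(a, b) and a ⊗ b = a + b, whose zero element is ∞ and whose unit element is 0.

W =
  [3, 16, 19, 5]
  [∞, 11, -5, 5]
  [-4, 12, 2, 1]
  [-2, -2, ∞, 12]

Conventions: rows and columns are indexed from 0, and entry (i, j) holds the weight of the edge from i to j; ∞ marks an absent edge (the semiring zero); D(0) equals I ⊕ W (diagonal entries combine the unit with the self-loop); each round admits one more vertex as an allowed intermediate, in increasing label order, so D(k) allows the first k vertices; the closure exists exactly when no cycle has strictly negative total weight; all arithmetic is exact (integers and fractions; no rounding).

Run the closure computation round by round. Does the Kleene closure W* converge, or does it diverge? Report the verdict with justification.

D(0):
  [0, 16, 19, 5]
  [∞, 0, -5, 5]
  [-4, 12, 0, 1]
  [-2, -2, ∞, 0]
D(1):
  [0, 16, 19, 5]
  [∞, 0, -5, 5]
  [-4, 12, 0, 1]
  [-2, -2, 17, 0]
D(2):
  [0, 16, 11, 5]
  [∞, 0, -5, 5]
  [-4, 12, 0, 1]
  [-2, -2, -7, 0]
Detection: at round 3, diagonal entry (3, 3) turns strictly negative.
Key observation: the cycle 3->1->2->0->3 has total weight (-2) + (-5) + (-4) + 5, which is strictly negative.
Answer: DIVERGES — negative cycle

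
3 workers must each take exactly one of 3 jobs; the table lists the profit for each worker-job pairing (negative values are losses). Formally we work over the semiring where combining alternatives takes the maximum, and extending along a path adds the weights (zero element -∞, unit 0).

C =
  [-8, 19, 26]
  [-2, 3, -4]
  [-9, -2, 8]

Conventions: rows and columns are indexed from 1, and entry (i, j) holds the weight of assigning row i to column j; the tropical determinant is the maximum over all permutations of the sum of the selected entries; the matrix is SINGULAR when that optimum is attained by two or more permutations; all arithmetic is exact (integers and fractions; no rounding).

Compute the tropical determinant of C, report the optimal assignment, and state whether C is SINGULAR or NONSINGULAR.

σ = (1, 2, 3): (-8) + 3 + 8 = 3
σ = (1, 3, 2): (-8) + (-4) + (-2) = -14
σ = (2, 1, 3): 19 + (-2) + 8 = 25
σ = (2, 3, 1): 19 + (-4) + (-9) = 6
σ = (3, 1, 2): 26 + (-2) + (-2) = 22
σ = (3, 2, 1): 26 + 3 + (-9) = 20
Optimal value attained by: σ = (2, 1, 3).
Answer: det⊕(C) = 25; verdict: NONSINGULAR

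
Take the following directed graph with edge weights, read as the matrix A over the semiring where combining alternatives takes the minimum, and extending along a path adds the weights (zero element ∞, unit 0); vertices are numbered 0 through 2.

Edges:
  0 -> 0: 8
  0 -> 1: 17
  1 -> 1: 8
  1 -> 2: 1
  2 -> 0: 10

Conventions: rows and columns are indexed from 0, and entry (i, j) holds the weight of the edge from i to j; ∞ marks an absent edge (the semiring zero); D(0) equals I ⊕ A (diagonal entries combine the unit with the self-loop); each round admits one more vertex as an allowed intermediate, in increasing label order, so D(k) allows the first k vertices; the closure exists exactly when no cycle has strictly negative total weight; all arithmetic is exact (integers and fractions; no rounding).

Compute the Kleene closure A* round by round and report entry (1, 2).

D(0):
  [0, 17, ∞]
  [∞, 0, 1]
  [10, ∞, 0]
D(1):
  [0, 17, ∞]
  [∞, 0, 1]
  [10, 27, 0]
D(2):
  [0, 17, 18]
  [∞, 0, 1]
  [10, 27, 0]
D(3):
  [0, 17, 18]
  [11, 0, 1]
  [10, 27, 0]
Answer: A*[1][2] = 1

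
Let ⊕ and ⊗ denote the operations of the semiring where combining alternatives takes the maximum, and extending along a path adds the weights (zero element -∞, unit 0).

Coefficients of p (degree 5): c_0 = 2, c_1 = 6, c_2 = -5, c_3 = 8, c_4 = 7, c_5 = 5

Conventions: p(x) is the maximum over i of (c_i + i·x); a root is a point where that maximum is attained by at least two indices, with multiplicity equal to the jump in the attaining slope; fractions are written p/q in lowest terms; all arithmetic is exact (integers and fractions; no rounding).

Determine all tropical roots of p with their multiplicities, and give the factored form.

hull edge (i=0, c=2) to (i=1, c=6): slope 4, span 1
hull edge (i=1, c=6) to (i=3, c=8): slope 1, span 2
hull edge (i=3, c=8) to (i=4, c=7): slope -1, span 1
hull edge (i=4, c=7) to (i=5, c=5): slope -2, span 1
Factored form: p(x) = 5 ⊗ (x ⊕ (-4)) ⊗ (x ⊕ (-1)) ⊗ (x ⊕ (-1)) ⊗ (x ⊕ 1) ⊗ (x ⊕ 2)
Answer: roots = -4 (mult 1), -1 (mult 2), 1 (mult 1), 2 (mult 1)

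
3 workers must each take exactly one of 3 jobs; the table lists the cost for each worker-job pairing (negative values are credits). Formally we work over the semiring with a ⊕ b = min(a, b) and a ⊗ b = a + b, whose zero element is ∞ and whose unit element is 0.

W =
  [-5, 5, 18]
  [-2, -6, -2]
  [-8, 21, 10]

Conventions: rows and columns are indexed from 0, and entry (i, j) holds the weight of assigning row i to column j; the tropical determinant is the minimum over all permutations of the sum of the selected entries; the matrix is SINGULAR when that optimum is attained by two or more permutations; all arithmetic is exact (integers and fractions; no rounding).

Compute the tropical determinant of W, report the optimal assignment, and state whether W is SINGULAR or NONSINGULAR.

σ = (0, 1, 2): (-5) + (-6) + 10 = -1
σ = (0, 2, 1): (-5) + (-2) + 21 = 14
σ = (1, 0, 2): 5 + (-2) + 10 = 13
σ = (1, 2, 0): 5 + (-2) + (-8) = -5
σ = (2, 0, 1): 18 + (-2) + 21 = 37
σ = (2, 1, 0): 18 + (-6) + (-8) = 4
Optimal value attained by: σ = (1, 2, 0).
Answer: det⊕(W) = -5; verdict: NONSINGULAR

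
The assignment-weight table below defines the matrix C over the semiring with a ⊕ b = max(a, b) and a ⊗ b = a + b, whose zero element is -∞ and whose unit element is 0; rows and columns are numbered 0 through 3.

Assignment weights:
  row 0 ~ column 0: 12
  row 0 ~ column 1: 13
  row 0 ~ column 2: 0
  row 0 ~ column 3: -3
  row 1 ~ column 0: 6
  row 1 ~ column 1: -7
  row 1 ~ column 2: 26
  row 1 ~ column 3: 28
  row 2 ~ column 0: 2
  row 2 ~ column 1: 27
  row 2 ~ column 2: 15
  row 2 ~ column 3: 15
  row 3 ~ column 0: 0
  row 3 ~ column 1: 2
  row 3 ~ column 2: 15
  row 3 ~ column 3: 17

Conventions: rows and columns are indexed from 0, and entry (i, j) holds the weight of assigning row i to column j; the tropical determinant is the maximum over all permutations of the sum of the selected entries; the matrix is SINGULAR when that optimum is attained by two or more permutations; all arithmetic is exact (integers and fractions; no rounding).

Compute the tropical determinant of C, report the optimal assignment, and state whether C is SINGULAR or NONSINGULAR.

σ = (0, 1, 2, 3): 12 + (-7) + 15 + 17 = 37
σ = (0, 1, 3, 2): 12 + (-7) + 15 + 15 = 35
σ = (0, 2, 1, 3): 12 + 26 + 27 + 17 = 82
σ = (0, 2, 3, 1): 12 + 26 + 15 + 2 = 55
σ = (0, 3, 1, 2): 12 + 28 + 27 + 15 = 82
σ = (0, 3, 2, 1): 12 + 28 + 15 + 2 = 57
σ = (1, 0, 2, 3): 13 + 6 + 15 + 17 = 51
σ = (1, 0, 3, 2): 13 + 6 + 15 + 15 = 49
σ = (1, 2, 0, 3): 13 + 26 + 2 + 17 = 58
σ = (1, 2, 3, 0): 13 + 26 + 15 + 0 = 54
σ = (1, 3, 0, 2): 13 + 28 + 2 + 15 = 58
σ = (1, 3, 2, 0): 13 + 28 + 15 + 0 = 56
σ = (2, 0, 1, 3): 0 + 6 + 27 + 17 = 50
σ = (2, 0, 3, 1): 0 + 6 + 15 + 2 = 23
σ = (2, 1, 0, 3): 0 + (-7) + 2 + 17 = 12
σ = (2, 1, 3, 0): 0 + (-7) + 15 + 0 = 8
σ = (2, 3, 0, 1): 0 + 28 + 2 + 2 = 32
σ = (2, 3, 1, 0): 0 + 28 + 27 + 0 = 55
σ = (3, 0, 1, 2): (-3) + 6 + 27 + 15 = 45
σ = (3, 0, 2, 1): (-3) + 6 + 15 + 2 = 20
σ = (3, 1, 0, 2): (-3) + (-7) + 2 + 15 = 7
σ = (3, 1, 2, 0): (-3) + (-7) + 15 + 0 = 5
σ = (3, 2, 0, 1): (-3) + 26 + 2 + 2 = 27
σ = (3, 2, 1, 0): (-3) + 26 + 27 + 0 = 50
Optimal value attained by: σ = (0, 2, 1, 3).
Answer: det⊕(C) = 82; verdict: SINGULAR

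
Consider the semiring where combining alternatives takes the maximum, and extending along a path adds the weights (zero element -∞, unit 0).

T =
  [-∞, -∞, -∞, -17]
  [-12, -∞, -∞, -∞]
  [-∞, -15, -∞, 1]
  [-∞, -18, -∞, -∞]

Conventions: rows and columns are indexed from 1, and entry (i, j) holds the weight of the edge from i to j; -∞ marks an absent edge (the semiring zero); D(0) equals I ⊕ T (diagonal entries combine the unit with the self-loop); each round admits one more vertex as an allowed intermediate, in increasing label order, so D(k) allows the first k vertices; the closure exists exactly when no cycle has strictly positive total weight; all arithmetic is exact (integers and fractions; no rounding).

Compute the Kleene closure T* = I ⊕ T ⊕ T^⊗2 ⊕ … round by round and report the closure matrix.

D(0):
  [0, -∞, -∞, -17]
  [-12, 0, -∞, -∞]
  [-∞, -15, 0, 1]
  [-∞, -18, -∞, 0]
D(1):
  [0, -∞, -∞, -17]
  [-12, 0, -∞, -29]
  [-∞, -15, 0, 1]
  [-∞, -18, -∞, 0]
D(2):
  [0, -∞, -∞, -17]
  [-12, 0, -∞, -29]
  [-27, -15, 0, 1]
  [-30, -18, -∞, 0]
D(3):
  [0, -∞, -∞, -17]
  [-12, 0, -∞, -29]
  [-27, -15, 0, 1]
  [-30, -18, -∞, 0]
D(4):
  [0, -35, -∞, -17]
  [-12, 0, -∞, -29]
  [-27, -15, 0, 1]
  [-30, -18, -∞, 0]
Answer: T* = [[0, -35, -∞, -17], [-12, 0, -∞, -29], [-27, -15, 0, 1], [-30, -18, -∞, 0]]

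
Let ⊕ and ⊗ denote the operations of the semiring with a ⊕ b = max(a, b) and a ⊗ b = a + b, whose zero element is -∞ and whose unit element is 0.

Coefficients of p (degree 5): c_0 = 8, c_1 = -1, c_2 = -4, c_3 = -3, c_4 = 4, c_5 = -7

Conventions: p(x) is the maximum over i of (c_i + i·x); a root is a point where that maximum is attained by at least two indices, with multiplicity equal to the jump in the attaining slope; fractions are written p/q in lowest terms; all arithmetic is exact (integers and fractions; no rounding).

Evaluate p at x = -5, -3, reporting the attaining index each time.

p(-5) = max(8+0·(-5)=8, -1+1·(-5)=-6, -4+2·(-5)=-14, -3+3·(-5)=-18, 4+4·(-5)=-16, -7+5·(-5)=-32) = 8 (attained by i=0)
p(-3) = max(8+0·(-3)=8, -1+1·(-3)=-4, -4+2·(-3)=-10, -3+3·(-3)=-12, 4+4·(-3)=-8, -7+5·(-3)=-22) = 8 (attained by i=0)
Answer: p(-5) = 8; p(-3) = 8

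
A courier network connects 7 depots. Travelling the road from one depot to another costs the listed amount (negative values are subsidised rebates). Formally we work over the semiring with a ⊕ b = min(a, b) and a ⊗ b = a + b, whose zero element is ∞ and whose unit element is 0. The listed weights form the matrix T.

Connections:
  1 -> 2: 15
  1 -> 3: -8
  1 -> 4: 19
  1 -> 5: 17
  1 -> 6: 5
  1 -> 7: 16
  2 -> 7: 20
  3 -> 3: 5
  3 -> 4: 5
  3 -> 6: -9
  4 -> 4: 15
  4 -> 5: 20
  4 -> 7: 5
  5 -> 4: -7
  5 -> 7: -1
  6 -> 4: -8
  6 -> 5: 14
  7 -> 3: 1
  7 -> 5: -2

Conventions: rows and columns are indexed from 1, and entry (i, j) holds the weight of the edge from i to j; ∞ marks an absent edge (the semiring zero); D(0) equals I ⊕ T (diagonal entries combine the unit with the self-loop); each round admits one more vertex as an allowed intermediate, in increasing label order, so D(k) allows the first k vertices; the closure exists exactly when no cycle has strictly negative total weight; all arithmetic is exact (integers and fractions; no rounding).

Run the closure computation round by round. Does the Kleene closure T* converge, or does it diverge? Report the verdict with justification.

D(0):
  [0, 15, -8, 19, 17, 5, 16]
  [∞, 0, ∞, ∞, ∞, ∞, 20]
  [∞, ∞, 0, 5, ∞, -9, ∞]
  [∞, ∞, ∞, 0, 20, ∞, 5]
  [∞, ∞, ∞, -7, 0, ∞, -1]
  [∞, ∞, ∞, -8, 14, 0, ∞]
  [∞, ∞, 1, ∞, -2, ∞, 0]
D(1):
  [0, 15, -8, 19, 17, 5, 16]
  [∞, 0, ∞, ∞, ∞, ∞, 20]
  [∞, ∞, 0, 5, ∞, -9, ∞]
  [∞, ∞, ∞, 0, 20, ∞, 5]
  [∞, ∞, ∞, -7, 0, ∞, -1]
  [∞, ∞, ∞, -8, 14, 0, ∞]
  [∞, ∞, 1, ∞, -2, ∞, 0]
D(2):
  [0, 15, -8, 19, 17, 5, 16]
  [∞, 0, ∞, ∞, ∞, ∞, 20]
  [∞, ∞, 0, 5, ∞, -9, ∞]
  [∞, ∞, ∞, 0, 20, ∞, 5]
  [∞, ∞, ∞, -7, 0, ∞, -1]
  [∞, ∞, ∞, -8, 14, 0, ∞]
  [∞, ∞, 1, ∞, -2, ∞, 0]
D(3):
  [0, 15, -8, -3, 17, -17, 16]
  [∞, 0, ∞, ∞, ∞, ∞, 20]
  [∞, ∞, 0, 5, ∞, -9, ∞]
  [∞, ∞, ∞, 0, 20, ∞, 5]
  [∞, ∞, ∞, -7, 0, ∞, -1]
  [∞, ∞, ∞, -8, 14, 0, ∞]
  [∞, ∞, 1, 6, -2, -8, 0]
D(4):
  [0, 15, -8, -3, 17, -17, 2]
  [∞, 0, ∞, ∞, ∞, ∞, 20]
  [∞, ∞, 0, 5, 25, -9, 10]
  [∞, ∞, ∞, 0, 20, ∞, 5]
  [∞, ∞, ∞, -7, 0, ∞, -2]
  [∞, ∞, ∞, -8, 12, 0, -3]
  [∞, ∞, 1, 6, -2, -8, 0]
Detection: at round 5, diagonal entry (7, 7) turns strictly negative.
Key observation: the cycle 7->5->4->7 has total weight (-2) + (-7) + 5, which is strictly negative.
Answer: DIVERGES — negative cycle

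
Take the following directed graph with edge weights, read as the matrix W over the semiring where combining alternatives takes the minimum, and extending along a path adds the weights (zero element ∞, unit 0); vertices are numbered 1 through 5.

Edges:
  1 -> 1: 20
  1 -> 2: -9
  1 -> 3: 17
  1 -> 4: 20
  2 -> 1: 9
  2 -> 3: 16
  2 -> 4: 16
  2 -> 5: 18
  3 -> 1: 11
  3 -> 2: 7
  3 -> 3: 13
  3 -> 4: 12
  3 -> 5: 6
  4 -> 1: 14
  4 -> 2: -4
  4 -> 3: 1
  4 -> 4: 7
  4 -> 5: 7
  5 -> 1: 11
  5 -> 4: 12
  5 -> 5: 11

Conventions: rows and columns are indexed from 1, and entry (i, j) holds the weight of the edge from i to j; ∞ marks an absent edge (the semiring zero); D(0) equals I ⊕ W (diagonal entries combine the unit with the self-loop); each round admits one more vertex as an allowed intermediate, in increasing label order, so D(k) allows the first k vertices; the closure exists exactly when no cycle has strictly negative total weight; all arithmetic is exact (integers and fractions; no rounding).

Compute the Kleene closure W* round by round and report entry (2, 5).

D(0):
  [0, -9, 17, 20, ∞]
  [9, 0, 16, 16, 18]
  [11, 7, 0, 12, 6]
  [14, -4, 1, 0, 7]
  [11, ∞, ∞, 12, 0]
D(1):
  [0, -9, 17, 20, ∞]
  [9, 0, 16, 16, 18]
  [11, 2, 0, 12, 6]
  [14, -4, 1, 0, 7]
  [11, 2, 28, 12, 0]
D(2):
  [0, -9, 7, 7, 9]
  [9, 0, 16, 16, 18]
  [11, 2, 0, 12, 6]
  [5, -4, 1, 0, 7]
  [11, 2, 18, 12, 0]
D(3):
  [0, -9, 7, 7, 9]
  [9, 0, 16, 16, 18]
  [11, 2, 0, 12, 6]
  [5, -4, 1, 0, 7]
  [11, 2, 18, 12, 0]
D(4):
  [0, -9, 7, 7, 9]
  [9, 0, 16, 16, 18]
  [11, 2, 0, 12, 6]
  [5, -4, 1, 0, 7]
  [11, 2, 13, 12, 0]
D(5):
  [0, -9, 7, 7, 9]
  [9, 0, 16, 16, 18]
  [11, 2, 0, 12, 6]
  [5, -4, 1, 0, 7]
  [11, 2, 13, 12, 0]
Answer: W*[2][5] = 18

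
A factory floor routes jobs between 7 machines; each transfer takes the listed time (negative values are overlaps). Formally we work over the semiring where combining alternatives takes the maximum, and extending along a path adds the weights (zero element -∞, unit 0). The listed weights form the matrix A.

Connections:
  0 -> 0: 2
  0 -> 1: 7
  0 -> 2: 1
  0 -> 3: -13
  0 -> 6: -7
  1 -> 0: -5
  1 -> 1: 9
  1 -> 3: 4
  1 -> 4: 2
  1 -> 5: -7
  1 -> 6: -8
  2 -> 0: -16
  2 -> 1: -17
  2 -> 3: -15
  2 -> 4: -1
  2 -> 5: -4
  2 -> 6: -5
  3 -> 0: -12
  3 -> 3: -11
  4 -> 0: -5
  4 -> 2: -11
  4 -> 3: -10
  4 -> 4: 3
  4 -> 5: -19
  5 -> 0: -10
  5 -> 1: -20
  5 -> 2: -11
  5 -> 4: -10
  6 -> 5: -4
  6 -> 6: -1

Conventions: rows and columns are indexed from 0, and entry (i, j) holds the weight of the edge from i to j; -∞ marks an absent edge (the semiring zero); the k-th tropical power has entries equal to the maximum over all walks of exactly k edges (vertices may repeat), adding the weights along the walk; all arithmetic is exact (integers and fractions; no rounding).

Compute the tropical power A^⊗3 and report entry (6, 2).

A^⊗2:
  [4, 16, 3, 11, 9, 0, -1]
  [4, 18, -4, 13, 11, 2, 1]
  [-6, -8, -12, -11, 2, -9, -6]
  [-10, -5, -11, -22, -∞, -∞, -19]
  [-2, 2, -4, -7, 6, -15, -12]
  [-8, -3, -9, -16, -7, -15, -16]
  [-14, -24, -15, -∞, -14, -5, -2]
A^⊗3:
  [11, 25, 5, 20, 18, 9, 8]
  [13, 27, 5, 22, 20, 11, 10]
  [-3, 1, -5, -4, 5, -10, -7]
  [-8, 4, -9, -1, -3, -12, -13]
  [1, 11, -1, 6, 9, -5, -6]
  [-6, 6, -7, 1, -1, -10, -11]
  [-12, -7, -13, -20, -11, -6, -3]
Key observation: the optimum is the walk 6->5->0->2, with weight (-4) + (-10) + 1 = -13.
Optimal value attained by: walk 6->5->0->2.
Answer: (A^⊗3)[6][2] = -13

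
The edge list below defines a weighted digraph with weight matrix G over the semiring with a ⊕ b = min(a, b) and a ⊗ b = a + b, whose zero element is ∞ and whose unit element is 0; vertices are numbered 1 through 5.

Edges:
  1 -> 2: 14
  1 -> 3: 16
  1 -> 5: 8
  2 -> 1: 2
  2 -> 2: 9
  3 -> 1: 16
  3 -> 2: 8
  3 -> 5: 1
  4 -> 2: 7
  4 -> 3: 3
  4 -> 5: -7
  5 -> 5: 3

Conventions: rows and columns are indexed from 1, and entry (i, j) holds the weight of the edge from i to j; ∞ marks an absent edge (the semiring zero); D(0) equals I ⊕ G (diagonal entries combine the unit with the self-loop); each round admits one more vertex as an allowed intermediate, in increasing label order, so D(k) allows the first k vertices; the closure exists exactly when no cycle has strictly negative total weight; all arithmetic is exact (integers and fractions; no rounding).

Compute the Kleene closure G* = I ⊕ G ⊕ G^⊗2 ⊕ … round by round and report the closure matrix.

D(0):
  [0, 14, 16, ∞, 8]
  [2, 0, ∞, ∞, ∞]
  [16, 8, 0, ∞, 1]
  [∞, 7, 3, 0, -7]
  [∞, ∞, ∞, ∞, 0]
D(1):
  [0, 14, 16, ∞, 8]
  [2, 0, 18, ∞, 10]
  [16, 8, 0, ∞, 1]
  [∞, 7, 3, 0, -7]
  [∞, ∞, ∞, ∞, 0]
D(2):
  [0, 14, 16, ∞, 8]
  [2, 0, 18, ∞, 10]
  [10, 8, 0, ∞, 1]
  [9, 7, 3, 0, -7]
  [∞, ∞, ∞, ∞, 0]
D(3):
  [0, 14, 16, ∞, 8]
  [2, 0, 18, ∞, 10]
  [10, 8, 0, ∞, 1]
  [9, 7, 3, 0, -7]
  [∞, ∞, ∞, ∞, 0]
D(4):
  [0, 14, 16, ∞, 8]
  [2, 0, 18, ∞, 10]
  [10, 8, 0, ∞, 1]
  [9, 7, 3, 0, -7]
  [∞, ∞, ∞, ∞, 0]
D(5):
  [0, 14, 16, ∞, 8]
  [2, 0, 18, ∞, 10]
  [10, 8, 0, ∞, 1]
  [9, 7, 3, 0, -7]
  [∞, ∞, ∞, ∞, 0]
Answer: G* = [[0, 14, 16, ∞, 8], [2, 0, 18, ∞, 10], [10, 8, 0, ∞, 1], [9, 7, 3, 0, -7], [∞, ∞, ∞, ∞, 0]]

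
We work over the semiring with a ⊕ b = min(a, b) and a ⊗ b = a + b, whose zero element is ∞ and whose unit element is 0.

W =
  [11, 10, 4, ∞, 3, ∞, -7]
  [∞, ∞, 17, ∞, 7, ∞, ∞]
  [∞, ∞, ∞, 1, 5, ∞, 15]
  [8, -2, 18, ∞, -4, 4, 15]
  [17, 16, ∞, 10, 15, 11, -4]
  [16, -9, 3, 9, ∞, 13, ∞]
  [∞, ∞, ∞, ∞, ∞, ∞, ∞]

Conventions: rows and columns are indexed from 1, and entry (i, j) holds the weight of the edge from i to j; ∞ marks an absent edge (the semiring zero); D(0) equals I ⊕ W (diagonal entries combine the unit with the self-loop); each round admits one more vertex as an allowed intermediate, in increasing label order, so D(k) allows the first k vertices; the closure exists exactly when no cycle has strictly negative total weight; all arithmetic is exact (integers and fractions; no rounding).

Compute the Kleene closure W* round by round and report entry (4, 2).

D(0):
  [0, 10, 4, ∞, 3, ∞, -7]
  [∞, 0, 17, ∞, 7, ∞, ∞]
  [∞, ∞, 0, 1, 5, ∞, 15]
  [8, -2, 18, 0, -4, 4, 15]
  [17, 16, ∞, 10, 0, 11, -4]
  [16, -9, 3, 9, ∞, 0, ∞]
  [∞, ∞, ∞, ∞, ∞, ∞, 0]
D(1):
  [0, 10, 4, ∞, 3, ∞, -7]
  [∞, 0, 17, ∞, 7, ∞, ∞]
  [∞, ∞, 0, 1, 5, ∞, 15]
  [8, -2, 12, 0, -4, 4, 1]
  [17, 16, 21, 10, 0, 11, -4]
  [16, -9, 3, 9, 19, 0, 9]
  [∞, ∞, ∞, ∞, ∞, ∞, 0]
D(2):
  [0, 10, 4, ∞, 3, ∞, -7]
  [∞, 0, 17, ∞, 7, ∞, ∞]
  [∞, ∞, 0, 1, 5, ∞, 15]
  [8, -2, 12, 0, -4, 4, 1]
  [17, 16, 21, 10, 0, 11, -4]
  [16, -9, 3, 9, -2, 0, 9]
  [∞, ∞, ∞, ∞, ∞, ∞, 0]
D(3):
  [0, 10, 4, 5, 3, ∞, -7]
  [∞, 0, 17, 18, 7, ∞, 32]
  [∞, ∞, 0, 1, 5, ∞, 15]
  [8, -2, 12, 0, -4, 4, 1]
  [17, 16, 21, 10, 0, 11, -4]
  [16, -9, 3, 4, -2, 0, 9]
  [∞, ∞, ∞, ∞, ∞, ∞, 0]
D(4):
  [0, 3, 4, 5, 1, 9, -7]
  [26, 0, 17, 18, 7, 22, 19]
  [9, -1, 0, 1, -3, 5, 2]
  [8, -2, 12, 0, -4, 4, 1]
  [17, 8, 21, 10, 0, 11, -4]
  [12, -9, 3, 4, -2, 0, 5]
  [∞, ∞, ∞, ∞, ∞, ∞, 0]
D(5):
  [0, 3, 4, 5, 1, 9, -7]
  [24, 0, 17, 17, 7, 18, 3]
  [9, -1, 0, 1, -3, 5, -7]
  [8, -2, 12, 0, -4, 4, -8]
  [17, 8, 21, 10, 0, 11, -4]
  [12, -9, 3, 4, -2, 0, -6]
  [∞, ∞, ∞, ∞, ∞, ∞, 0]
D(6):
  [0, 0, 4, 5, 1, 9, -7]
  [24, 0, 17, 17, 7, 18, 3]
  [9, -4, 0, 1, -3, 5, -7]
  [8, -5, 7, 0, -4, 4, -8]
  [17, 2, 14, 10, 0, 11, -4]
  [12, -9, 3, 4, -2, 0, -6]
  [∞, ∞, ∞, ∞, ∞, ∞, 0]
D(7):
  [0, 0, 4, 5, 1, 9, -7]
  [24, 0, 17, 17, 7, 18, 3]
  [9, -4, 0, 1, -3, 5, -7]
  [8, -5, 7, 0, -4, 4, -8]
  [17, 2, 14, 10, 0, 11, -4]
  [12, -9, 3, 4, -2, 0, -6]
  [∞, ∞, ∞, ∞, ∞, ∞, 0]
Answer: W*[4][2] = -5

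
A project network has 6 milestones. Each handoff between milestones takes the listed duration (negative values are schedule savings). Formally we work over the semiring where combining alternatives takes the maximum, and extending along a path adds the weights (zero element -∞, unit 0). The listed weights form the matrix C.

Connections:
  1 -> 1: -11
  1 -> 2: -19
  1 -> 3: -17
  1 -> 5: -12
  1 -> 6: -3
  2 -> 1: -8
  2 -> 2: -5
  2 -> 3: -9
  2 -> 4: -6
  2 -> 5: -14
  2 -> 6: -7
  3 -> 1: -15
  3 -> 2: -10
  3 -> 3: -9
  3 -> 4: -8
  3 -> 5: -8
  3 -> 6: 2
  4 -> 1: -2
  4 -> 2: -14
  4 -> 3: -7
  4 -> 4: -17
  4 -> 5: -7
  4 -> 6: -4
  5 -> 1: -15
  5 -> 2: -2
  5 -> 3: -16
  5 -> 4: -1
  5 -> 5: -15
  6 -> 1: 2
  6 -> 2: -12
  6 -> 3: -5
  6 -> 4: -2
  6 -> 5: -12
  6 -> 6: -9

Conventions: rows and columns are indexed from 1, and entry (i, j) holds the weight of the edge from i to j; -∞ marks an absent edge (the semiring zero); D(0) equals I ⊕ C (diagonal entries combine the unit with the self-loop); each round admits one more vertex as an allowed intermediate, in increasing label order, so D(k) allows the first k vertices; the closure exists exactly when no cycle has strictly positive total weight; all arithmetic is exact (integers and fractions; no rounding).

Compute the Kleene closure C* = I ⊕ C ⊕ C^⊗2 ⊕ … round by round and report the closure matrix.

D(0):
  [0, -19, -17, -∞, -12, -3]
  [-8, 0, -9, -6, -14, -7]
  [-15, -10, 0, -8, -8, 2]
  [-2, -14, -7, 0, -7, -4]
  [-15, -2, -16, -1, 0, -∞]
  [2, -12, -5, -2, -12, 0]
D(1):
  [0, -19, -17, -∞, -12, -3]
  [-8, 0, -9, -6, -14, -7]
  [-15, -10, 0, -8, -8, 2]
  [-2, -14, -7, 0, -7, -4]
  [-15, -2, -16, -1, 0, -18]
  [2, -12, -5, -2, -10, 0]
D(2):
  [0, -19, -17, -25, -12, -3]
  [-8, 0, -9, -6, -14, -7]
  [-15, -10, 0, -8, -8, 2]
  [-2, -14, -7, 0, -7, -4]
  [-10, -2, -11, -1, 0, -9]
  [2, -12, -5, -2, -10, 0]
D(3):
  [0, -19, -17, -25, -12, -3]
  [-8, 0, -9, -6, -14, -7]
  [-15, -10, 0, -8, -8, 2]
  [-2, -14, -7, 0, -7, -4]
  [-10, -2, -11, -1, 0, -9]
  [2, -12, -5, -2, -10, 0]
D(4):
  [0, -19, -17, -25, -12, -3]
  [-8, 0, -9, -6, -13, -7]
  [-10, -10, 0, -8, -8, 2]
  [-2, -14, -7, 0, -7, -4]
  [-3, -2, -8, -1, 0, -5]
  [2, -12, -5, -2, -9, 0]
D(5):
  [0, -14, -17, -13, -12, -3]
  [-8, 0, -9, -6, -13, -7]
  [-10, -10, 0, -8, -8, 2]
  [-2, -9, -7, 0, -7, -4]
  [-3, -2, -8, -1, 0, -5]
  [2, -11, -5, -2, -9, 0]
D(6):
  [0, -14, -8, -5, -12, -3]
  [-5, 0, -9, -6, -13, -7]
  [4, -9, 0, 0, -7, 2]
  [-2, -9, -7, 0, -7, -4]
  [-3, -2, -8, -1, 0, -5]
  [2, -11, -5, -2, -9, 0]
Answer: C* = [[0, -14, -8, -5, -12, -3], [-5, 0, -9, -6, -13, -7], [4, -9, 0, 0, -7, 2], [-2, -9, -7, 0, -7, -4], [-3, -2, -8, -1, 0, -5], [2, -11, -5, -2, -9, 0]]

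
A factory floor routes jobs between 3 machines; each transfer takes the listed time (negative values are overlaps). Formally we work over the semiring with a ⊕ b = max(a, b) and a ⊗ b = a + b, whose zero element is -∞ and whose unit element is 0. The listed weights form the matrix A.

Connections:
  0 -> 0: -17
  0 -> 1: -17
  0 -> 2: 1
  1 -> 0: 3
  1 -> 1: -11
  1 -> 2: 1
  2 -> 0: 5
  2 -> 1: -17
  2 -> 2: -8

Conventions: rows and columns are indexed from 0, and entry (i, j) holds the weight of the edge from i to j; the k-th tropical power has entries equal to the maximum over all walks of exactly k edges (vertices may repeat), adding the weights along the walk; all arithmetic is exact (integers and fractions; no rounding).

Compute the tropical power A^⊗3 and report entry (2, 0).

A^⊗2:
  [6, -16, -7]
  [6, -14, 4]
  [-3, -12, 6]
A^⊗3:
  [-2, -11, 7]
  [9, -11, 7]
  [11, -11, -2]
Key observation: the optimum is the walk 2->0->2->0, with weight 5 + 1 + 5 = 11.
Optimal value attained by: walk 2->0->2->0.
Answer: (A^⊗3)[2][0] = 11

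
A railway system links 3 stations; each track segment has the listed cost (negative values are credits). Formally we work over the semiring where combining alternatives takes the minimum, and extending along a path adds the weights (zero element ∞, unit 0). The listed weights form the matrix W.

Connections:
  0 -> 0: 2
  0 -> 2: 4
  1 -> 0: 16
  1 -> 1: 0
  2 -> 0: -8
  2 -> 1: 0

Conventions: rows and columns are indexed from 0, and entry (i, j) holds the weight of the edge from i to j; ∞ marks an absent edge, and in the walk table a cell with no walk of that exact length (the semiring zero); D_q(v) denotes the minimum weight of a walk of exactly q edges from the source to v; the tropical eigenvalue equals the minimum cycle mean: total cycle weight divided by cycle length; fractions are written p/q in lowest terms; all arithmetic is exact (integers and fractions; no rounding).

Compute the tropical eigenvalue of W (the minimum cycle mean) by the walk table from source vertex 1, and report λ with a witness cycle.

q=0: [∞, 0, ∞]
q=1: [16, 0, ∞]
q=2: [16, 0, 20]
q=3: [12, 0, 20]
Optimal cycle mean attained by: cycle 0->2->0, total 4 + (-8), length 2.
Answer: λ = -2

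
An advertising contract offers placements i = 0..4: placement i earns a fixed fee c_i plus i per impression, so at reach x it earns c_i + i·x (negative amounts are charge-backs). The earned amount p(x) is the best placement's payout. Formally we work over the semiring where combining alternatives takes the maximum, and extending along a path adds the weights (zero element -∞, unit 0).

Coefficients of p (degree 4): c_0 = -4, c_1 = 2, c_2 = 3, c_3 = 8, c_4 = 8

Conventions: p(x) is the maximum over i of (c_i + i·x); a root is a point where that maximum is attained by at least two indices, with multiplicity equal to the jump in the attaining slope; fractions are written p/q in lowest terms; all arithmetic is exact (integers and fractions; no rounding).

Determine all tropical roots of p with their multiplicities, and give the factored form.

hull edge (i=0, c=-4) to (i=1, c=2): slope 6, span 1
hull edge (i=1, c=2) to (i=3, c=8): slope 3, span 2
hull edge (i=3, c=8) to (i=4, c=8): slope 0, span 1
Factored form: p(x) = 8 ⊗ (x ⊕ (-6)) ⊗ (x ⊕ (-3)) ⊗ (x ⊕ (-3)) ⊗ (x ⊕ 0)
Answer: roots = -6 (mult 1), -3 (mult 2), 0 (mult 1)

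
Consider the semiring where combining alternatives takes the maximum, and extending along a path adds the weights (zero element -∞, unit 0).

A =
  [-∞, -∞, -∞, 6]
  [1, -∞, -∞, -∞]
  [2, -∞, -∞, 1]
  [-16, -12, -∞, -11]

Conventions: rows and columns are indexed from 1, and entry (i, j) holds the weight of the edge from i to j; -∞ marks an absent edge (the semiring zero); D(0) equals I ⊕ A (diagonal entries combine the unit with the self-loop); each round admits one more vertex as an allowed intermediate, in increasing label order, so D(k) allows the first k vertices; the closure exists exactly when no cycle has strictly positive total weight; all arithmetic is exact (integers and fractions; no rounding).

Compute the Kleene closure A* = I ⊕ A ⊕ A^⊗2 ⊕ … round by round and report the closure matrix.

D(0):
  [0, -∞, -∞, 6]
  [1, 0, -∞, -∞]
  [2, -∞, 0, 1]
  [-16, -12, -∞, 0]
D(1):
  [0, -∞, -∞, 6]
  [1, 0, -∞, 7]
  [2, -∞, 0, 8]
  [-16, -12, -∞, 0]
D(2):
  [0, -∞, -∞, 6]
  [1, 0, -∞, 7]
  [2, -∞, 0, 8]
  [-11, -12, -∞, 0]
D(3):
  [0, -∞, -∞, 6]
  [1, 0, -∞, 7]
  [2, -∞, 0, 8]
  [-11, -12, -∞, 0]
D(4):
  [0, -6, -∞, 6]
  [1, 0, -∞, 7]
  [2, -4, 0, 8]
  [-11, -12, -∞, 0]
Answer: A* = [[0, -6, -∞, 6], [1, 0, -∞, 7], [2, -4, 0, 8], [-11, -12, -∞, 0]]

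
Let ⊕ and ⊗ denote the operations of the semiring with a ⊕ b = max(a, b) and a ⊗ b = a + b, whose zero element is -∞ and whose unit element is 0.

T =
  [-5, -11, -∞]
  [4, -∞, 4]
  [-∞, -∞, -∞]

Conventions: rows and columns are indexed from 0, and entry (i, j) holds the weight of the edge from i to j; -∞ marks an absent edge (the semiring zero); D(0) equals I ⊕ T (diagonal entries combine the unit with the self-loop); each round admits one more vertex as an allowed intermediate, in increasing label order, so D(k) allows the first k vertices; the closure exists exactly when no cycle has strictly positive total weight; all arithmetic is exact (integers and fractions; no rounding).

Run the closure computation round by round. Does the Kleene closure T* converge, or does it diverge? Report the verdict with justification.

D(0):
  [0, -11, -∞]
  [4, 0, 4]
  [-∞, -∞, 0]
D(1):
  [0, -11, -∞]
  [4, 0, 4]
  [-∞, -∞, 0]
D(2):
  [0, -11, -7]
  [4, 0, 4]
  [-∞, -∞, 0]
D(3):
  [0, -11, -7]
  [4, 0, 4]
  [-∞, -∞, 0]
Key observation: every diagonal entry stays at the unit through all rounds, so no improving cycle exists.
Answer: CONVERGES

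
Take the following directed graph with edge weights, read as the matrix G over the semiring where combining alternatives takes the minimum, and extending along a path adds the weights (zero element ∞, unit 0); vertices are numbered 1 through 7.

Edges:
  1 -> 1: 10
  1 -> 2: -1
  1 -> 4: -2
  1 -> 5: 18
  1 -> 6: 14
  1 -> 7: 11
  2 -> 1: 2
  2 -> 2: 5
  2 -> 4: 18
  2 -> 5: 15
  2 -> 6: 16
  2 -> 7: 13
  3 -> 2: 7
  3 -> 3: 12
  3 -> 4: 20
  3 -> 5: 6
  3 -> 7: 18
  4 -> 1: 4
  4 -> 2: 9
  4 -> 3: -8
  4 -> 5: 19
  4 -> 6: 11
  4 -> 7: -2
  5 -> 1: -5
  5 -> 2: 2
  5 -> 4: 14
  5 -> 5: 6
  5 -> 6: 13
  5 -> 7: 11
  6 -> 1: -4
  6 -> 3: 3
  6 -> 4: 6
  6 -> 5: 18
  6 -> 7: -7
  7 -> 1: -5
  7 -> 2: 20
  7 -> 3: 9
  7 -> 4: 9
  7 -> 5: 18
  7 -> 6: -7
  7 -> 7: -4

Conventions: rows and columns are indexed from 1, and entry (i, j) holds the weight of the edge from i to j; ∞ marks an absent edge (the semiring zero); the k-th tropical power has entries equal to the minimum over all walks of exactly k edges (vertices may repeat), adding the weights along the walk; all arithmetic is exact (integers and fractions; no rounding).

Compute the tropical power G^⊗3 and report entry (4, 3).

G^⊗2:
  [1, 4, -10, 8, 14, 4, -4]
  [7, 1, 10, 0, 20, 6, 9]
  [1, 8, 12, 20, 12, 11, 14]
  [-7, -1, 4, 2, -2, -9, -6]
  [1, -6, 6, -7, 12, 4, 6]
  [-12, -5, -2, -6, 9, -14, -11]
  [-11, -6, -4, -7, 11, -11, -14]
G^⊗3:
  [-9, -3, 0, -1, -4, -11, -8]
  [2, 6, -8, 5, 16, 2, -2]
  [7, 0, 12, -1, 18, 7, 4]
  [-13, -8, -6, -9, 4, -13, -16]
  [-4, -1, -15, -1, 9, -1, -9]
  [-18, -13, -14, -14, 4, -18, -21]
  [-19, -12, -15, -13, 2, -21, -18]
Key observation: the optimum is the walk 4->1->4->3, with weight 4 + (-2) + (-8) = -6.
Optimal value attained by: walk 4->1->4->3.
Answer: (G^⊗3)[4][3] = -6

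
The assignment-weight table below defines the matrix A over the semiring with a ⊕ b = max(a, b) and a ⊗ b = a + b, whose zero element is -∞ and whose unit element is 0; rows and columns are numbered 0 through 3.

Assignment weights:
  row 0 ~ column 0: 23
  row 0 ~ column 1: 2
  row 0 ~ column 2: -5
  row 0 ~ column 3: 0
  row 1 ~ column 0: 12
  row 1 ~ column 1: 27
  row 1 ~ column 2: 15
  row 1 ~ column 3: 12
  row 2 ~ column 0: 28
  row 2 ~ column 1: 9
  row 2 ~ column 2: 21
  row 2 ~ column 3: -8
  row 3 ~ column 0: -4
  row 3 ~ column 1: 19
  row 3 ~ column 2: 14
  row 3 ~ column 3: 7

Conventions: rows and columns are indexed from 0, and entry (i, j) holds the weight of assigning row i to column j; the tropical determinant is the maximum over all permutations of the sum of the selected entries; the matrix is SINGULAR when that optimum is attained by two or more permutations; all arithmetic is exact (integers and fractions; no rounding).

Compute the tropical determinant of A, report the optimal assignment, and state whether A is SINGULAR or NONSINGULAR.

σ = (0, 1, 2, 3): 23 + 27 + 21 + 7 = 78
σ = (0, 1, 3, 2): 23 + 27 + (-8) + 14 = 56
σ = (0, 2, 1, 3): 23 + 15 + 9 + 7 = 54
σ = (0, 2, 3, 1): 23 + 15 + (-8) + 19 = 49
σ = (0, 3, 1, 2): 23 + 12 + 9 + 14 = 58
σ = (0, 3, 2, 1): 23 + 12 + 21 + 19 = 75
σ = (1, 0, 2, 3): 2 + 12 + 21 + 7 = 42
σ = (1, 0, 3, 2): 2 + 12 + (-8) + 14 = 20
σ = (1, 2, 0, 3): 2 + 15 + 28 + 7 = 52
σ = (1, 2, 3, 0): 2 + 15 + (-8) + (-4) = 5
σ = (1, 3, 0, 2): 2 + 12 + 28 + 14 = 56
σ = (1, 3, 2, 0): 2 + 12 + 21 + (-4) = 31
σ = (2, 0, 1, 3): (-5) + 12 + 9 + 7 = 23
σ = (2, 0, 3, 1): (-5) + 12 + (-8) + 19 = 18
σ = (2, 1, 0, 3): (-5) + 27 + 28 + 7 = 57
σ = (2, 1, 3, 0): (-5) + 27 + (-8) + (-4) = 10
σ = (2, 3, 0, 1): (-5) + 12 + 28 + 19 = 54
σ = (2, 3, 1, 0): (-5) + 12 + 9 + (-4) = 12
σ = (3, 0, 1, 2): 0 + 12 + 9 + 14 = 35
σ = (3, 0, 2, 1): 0 + 12 + 21 + 19 = 52
σ = (3, 1, 0, 2): 0 + 27 + 28 + 14 = 69
σ = (3, 1, 2, 0): 0 + 27 + 21 + (-4) = 44
σ = (3, 2, 0, 1): 0 + 15 + 28 + 19 = 62
σ = (3, 2, 1, 0): 0 + 15 + 9 + (-4) = 20
Optimal value attained by: σ = (0, 1, 2, 3).
Answer: det⊕(A) = 78; verdict: NONSINGULAR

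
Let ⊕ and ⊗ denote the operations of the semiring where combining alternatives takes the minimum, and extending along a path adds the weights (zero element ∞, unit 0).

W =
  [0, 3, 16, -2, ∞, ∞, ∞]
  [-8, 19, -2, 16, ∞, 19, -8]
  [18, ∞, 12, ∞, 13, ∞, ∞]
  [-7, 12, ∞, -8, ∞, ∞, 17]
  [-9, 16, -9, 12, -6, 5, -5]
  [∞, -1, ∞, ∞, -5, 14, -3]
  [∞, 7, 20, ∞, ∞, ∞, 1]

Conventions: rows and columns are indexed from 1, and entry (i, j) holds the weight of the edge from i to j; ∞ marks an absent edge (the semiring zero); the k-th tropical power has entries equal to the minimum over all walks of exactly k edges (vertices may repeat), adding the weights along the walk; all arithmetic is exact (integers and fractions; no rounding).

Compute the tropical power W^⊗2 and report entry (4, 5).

W^⊗2:
  [-9, 3, 1, -10, 29, 22, -5]
  [-8, -5, 8, -10, 11, 33, -7]
  [4, 21, 4, 16, 7, 18, 8]
  [-15, -4, 9, -16, ∞, 31, 4]
  [-15, -6, -15, -11, -12, -1, -11]
  [-14, 4, -14, 7, -11, 0, -10]
  [-1, 8, 5, 23, 33, 26, -1]
Key observation: no walk of exactly 2 edges connects these vertices, so the entry is the semiring zero.
Answer: (W^⊗2)[4][5] = ∞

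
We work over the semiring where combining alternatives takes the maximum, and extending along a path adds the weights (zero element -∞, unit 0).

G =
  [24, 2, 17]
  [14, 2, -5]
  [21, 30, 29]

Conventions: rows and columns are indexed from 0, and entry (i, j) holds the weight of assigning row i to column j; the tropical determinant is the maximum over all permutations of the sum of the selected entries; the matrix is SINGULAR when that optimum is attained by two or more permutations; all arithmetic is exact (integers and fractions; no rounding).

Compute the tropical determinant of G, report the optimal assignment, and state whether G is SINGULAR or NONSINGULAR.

σ = (0, 1, 2): 24 + 2 + 29 = 55
σ = (0, 2, 1): 24 + (-5) + 30 = 49
σ = (1, 0, 2): 2 + 14 + 29 = 45
σ = (1, 2, 0): 2 + (-5) + 21 = 18
σ = (2, 0, 1): 17 + 14 + 30 = 61
σ = (2, 1, 0): 17 + 2 + 21 = 40
Optimal value attained by: σ = (2, 0, 1).
Answer: det⊕(G) = 61; verdict: NONSINGULAR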